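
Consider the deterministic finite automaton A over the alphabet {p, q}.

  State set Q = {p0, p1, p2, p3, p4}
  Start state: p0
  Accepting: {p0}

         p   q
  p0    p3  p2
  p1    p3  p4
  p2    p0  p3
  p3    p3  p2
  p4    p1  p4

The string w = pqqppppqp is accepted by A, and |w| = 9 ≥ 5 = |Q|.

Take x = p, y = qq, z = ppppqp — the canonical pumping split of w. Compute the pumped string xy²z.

pqqqqppppqp

xy^2z = p·qq·qq·ppppqp = pqqqqppppqp.
Reading y = qq takes A from p3 back to p3, so after x·y·y the machine is still in p3, and z then leads to the accepting state p0. Hence pqqqqppppqp ∈ L(A).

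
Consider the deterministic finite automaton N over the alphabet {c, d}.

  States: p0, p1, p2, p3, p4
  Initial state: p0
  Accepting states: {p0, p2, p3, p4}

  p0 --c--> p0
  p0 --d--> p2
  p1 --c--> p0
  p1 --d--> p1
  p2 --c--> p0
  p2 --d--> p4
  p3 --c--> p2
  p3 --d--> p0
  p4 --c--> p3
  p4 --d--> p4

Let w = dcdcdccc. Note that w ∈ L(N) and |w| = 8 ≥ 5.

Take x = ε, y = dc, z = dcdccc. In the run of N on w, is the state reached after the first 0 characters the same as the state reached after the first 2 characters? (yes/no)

yes

Run of N on the first 2 characters of w = d c:
  step 0: p0  (start)
  step 1: p2  (read d: p0→p2)
  step 2: p0  (read c: p2→p0)

After x (step 0): p0. After xy (step 2): p0.
They match, so y = dc drives N around a cycle from p0 back to itself; pumping y any number of times keeps N in p0 before reading z, and xyⁱz ∈ L(N) for every i ≥ 0.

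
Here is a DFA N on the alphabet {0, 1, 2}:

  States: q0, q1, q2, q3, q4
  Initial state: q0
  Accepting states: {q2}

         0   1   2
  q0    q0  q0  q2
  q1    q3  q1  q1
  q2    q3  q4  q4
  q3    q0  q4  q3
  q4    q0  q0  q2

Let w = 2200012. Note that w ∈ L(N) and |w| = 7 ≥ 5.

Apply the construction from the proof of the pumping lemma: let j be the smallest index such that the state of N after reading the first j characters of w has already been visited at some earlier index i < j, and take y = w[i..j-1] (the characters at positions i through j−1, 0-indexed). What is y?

Run of N on w = 2 2 0 0 0 1 2:
  step 0: q0  (start)
  step 1: q2  (read 2: q0→q2)
  step 2: q4  (read 2: q2→q4)
  step 3: q0  (read 0: q4→q0)   ← first repeat (q0 seen earlier)
  step 4: q0  (read 0: q0→q0)
  step 5: q0  (read 0: q0→q0)
  step 6: q0  (read 1: q0→q0)
  step 7: q2  (read 2: q0→q2)

So i = 0, j = 3, giving x = w[0:0] = ε, y = w[0:3] = 220, z = w[3:7] = 0012.
Check: |xy| = 3 ≤ 5 and |y| = 3 ≥ 1. Reading y takes N from q0 back to q0, so every xyⁱz is accepted.

220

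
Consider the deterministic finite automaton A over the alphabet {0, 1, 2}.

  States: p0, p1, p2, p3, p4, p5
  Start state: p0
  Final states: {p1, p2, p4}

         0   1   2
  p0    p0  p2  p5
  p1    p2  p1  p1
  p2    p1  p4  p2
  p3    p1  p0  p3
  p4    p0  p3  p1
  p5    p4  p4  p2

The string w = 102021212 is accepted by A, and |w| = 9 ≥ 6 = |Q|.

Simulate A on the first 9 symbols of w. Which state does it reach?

p1

Run of A on the first 9 characters of w = 1 0 2 0 2 1 2 1 2:
  step 0: p0  (start)
  step 1: p2  (read 1: p0→p2)
  step 2: p1  (read 0: p2→p1)
  step 3: p1  (read 2: p1→p1)
  step 4: p2  (read 0: p1→p2)
  step 5: p2  (read 2: p2→p2)
  step 6: p4  (read 1: p2→p4)
  step 7: p1  (read 2: p4→p1)
  step 8: p1  (read 1: p1→p1)
  step 9: p1  (read 2: p1→p1)

After reading 9 characters, A is in state p1.
(This kind of state-tracing is the core of the pumping-lemma construction: with 6 states, pigeonhole forces a repeat within the first 6 steps.)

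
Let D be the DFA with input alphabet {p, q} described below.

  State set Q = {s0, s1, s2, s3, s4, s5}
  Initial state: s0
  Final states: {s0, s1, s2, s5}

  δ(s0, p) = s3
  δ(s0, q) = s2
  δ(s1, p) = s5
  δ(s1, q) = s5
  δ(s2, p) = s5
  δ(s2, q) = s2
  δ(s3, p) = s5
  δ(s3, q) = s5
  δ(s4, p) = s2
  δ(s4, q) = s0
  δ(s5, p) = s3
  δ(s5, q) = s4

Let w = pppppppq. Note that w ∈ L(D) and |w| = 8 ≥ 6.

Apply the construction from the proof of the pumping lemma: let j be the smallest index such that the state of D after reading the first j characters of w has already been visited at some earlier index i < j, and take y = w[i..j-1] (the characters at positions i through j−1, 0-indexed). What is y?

State sequence: s0 -p-> s3 -p-> s5 -p-> s3 -p-> s5 -p-> s3 -p-> s5 -p-> s3 -q-> s5
First repeat at step 3: s3 was already visited.

So i = 1, j = 3, giving x = w[0:1] = p, y = w[1:3] = pp, z = w[3:8] = ppppq.
Check: |xy| = 3 ≤ 6 and |y| = 2 ≥ 1. Reading y takes D from s3 back to s3, so every xyⁱz is accepted.

pp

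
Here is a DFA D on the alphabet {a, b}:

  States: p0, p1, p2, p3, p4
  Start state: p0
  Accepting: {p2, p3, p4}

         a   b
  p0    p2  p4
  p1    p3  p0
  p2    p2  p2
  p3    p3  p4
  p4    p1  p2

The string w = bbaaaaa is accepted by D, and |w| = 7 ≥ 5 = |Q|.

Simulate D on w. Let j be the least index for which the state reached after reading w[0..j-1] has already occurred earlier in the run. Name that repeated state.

p2

State sequence: p0 -b-> p4 -b-> p2 -a-> p2 -a-> p2 -a-> p2 -a-> p2 -a-> p2
First repeat at step 3: p2 was already visited.

The earliest repeat is at step j = 3: D is in p2, which it already visited at step i = 2.
The DFA has 5 states, so the proof of the pumping lemma guarantees a repeated state among the first 5+1 visited; the segment between the two visits is the pumpable y.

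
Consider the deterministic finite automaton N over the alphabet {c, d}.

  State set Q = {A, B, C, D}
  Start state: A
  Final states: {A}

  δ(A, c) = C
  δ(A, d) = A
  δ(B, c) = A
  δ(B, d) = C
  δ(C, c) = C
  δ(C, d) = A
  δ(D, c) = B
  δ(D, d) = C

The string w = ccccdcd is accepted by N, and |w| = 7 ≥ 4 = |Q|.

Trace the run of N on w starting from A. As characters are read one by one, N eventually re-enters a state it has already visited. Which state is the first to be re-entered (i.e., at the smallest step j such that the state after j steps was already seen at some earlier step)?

Run of N on w = c c c c d c d:
  step 0: A  (start)
  step 1: C  (read c: A→C)
  step 2: C  (read c: C→C)   ← first repeat (C seen earlier)
  step 3: C  (read c: C→C)
  step 4: C  (read c: C→C)
  step 5: A  (read d: C→A)
  step 6: C  (read c: A→C)
  step 7: A  (read d: C→A)

The earliest repeat is at step j = 2: N is in C, which it already visited at step i = 1.
Since N has 4 states, any run of length ≥ 4 visits 4+1 states, so by pigeonhole some state repeats within the first 4 steps — that repeat gives the pumpable loop.

C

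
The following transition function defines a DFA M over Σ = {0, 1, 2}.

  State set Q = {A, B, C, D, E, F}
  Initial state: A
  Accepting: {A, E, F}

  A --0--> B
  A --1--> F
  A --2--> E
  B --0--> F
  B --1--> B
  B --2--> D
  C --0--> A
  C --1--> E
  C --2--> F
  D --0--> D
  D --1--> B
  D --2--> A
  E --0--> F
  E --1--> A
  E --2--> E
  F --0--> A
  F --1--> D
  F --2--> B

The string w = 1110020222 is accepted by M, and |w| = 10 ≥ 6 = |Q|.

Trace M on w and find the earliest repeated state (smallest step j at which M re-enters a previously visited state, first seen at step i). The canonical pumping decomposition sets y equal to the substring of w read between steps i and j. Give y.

110

State sequence: A -1-> F -1-> D -1-> B -0-> F -0-> A -2-> E -0-> F -2-> B -2-> D -2-> A
First repeat at step 4: F was already visited.

So i = 1, j = 4, giving x = w[0:1] = 1, y = w[1:4] = 110, z = w[4:10] = 020222.
Check: |xy| = 4 ≤ 6 and |y| = 3 ≥ 1. Reading y takes M from F back to F, so every xyⁱz is accepted.
The DFA has 6 states, so the proof of the pumping lemma guarantees a repeated state among the first 6+1 visited; the segment between the two visits is the pumpable y.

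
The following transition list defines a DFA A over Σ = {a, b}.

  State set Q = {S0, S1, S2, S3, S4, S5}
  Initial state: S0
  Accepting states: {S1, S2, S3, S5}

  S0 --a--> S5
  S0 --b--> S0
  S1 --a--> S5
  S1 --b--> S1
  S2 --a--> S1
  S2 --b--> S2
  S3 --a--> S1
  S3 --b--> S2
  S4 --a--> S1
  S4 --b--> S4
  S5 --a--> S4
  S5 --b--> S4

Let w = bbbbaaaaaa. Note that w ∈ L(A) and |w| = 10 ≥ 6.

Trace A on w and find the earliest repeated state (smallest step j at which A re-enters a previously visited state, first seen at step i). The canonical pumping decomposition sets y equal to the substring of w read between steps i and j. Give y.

b

State sequence: S0 -b-> S0 -b-> S0 -b-> S0 -b-> S0 -a-> S5 -a-> S4 -a-> S1 -a-> S5 -a-> S4 -a-> S1
First repeat at step 1: S0 was already visited.

So i = 0, j = 1, giving x = w[0:0] = ε, y = w[0:1] = b, z = w[1:10] = bbbaaaaaa.
Check: |xy| = 1 ≤ 6 and |y| = 1 ≥ 1. Reading y takes A from S0 back to S0, so every xyⁱz is accepted.
With |Q| = 6, pigeonhole forces a state repeat no later than step 6; the substring read between the first and second visits to that state can be pumped.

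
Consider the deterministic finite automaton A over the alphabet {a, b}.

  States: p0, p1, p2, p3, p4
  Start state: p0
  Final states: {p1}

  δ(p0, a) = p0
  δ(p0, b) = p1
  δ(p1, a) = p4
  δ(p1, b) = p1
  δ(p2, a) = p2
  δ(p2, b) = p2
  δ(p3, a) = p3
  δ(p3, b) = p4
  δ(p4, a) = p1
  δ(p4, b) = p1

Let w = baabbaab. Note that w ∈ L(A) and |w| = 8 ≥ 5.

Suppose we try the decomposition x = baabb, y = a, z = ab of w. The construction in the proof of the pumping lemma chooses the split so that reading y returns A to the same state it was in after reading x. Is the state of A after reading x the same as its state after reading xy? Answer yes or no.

Run of A on the first 6 characters of w = b a a b b a:
  step 0: p0  (start)
  step 1: p1  (read b: p0→p1)
  step 2: p4  (read a: p1→p4)
  step 3: p1  (read a: p4→p1)
  step 4: p1  (read b: p1→p1)
  step 5: p1  (read b: p1→p1)
  step 6: p4  (read a: p1→p4)

After x (step 5): p1. After xy (step 6): p4.
They differ (p1 ≠ p4), so y is not a cycle from the state after x; this split is not the one the pumping-lemma construction produces, and pumping y need not keep the string in L(A).

no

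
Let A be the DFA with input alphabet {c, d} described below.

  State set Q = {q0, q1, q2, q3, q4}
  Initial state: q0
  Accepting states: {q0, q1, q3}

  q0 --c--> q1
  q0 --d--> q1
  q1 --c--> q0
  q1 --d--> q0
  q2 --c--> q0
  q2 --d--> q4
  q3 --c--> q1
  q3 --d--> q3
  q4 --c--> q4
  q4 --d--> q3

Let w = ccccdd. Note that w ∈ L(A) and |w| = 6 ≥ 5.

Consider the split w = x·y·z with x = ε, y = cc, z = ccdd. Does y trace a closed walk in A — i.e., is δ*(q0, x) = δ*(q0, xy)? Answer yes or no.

yes

State sequence: q0 -c-> q1 -c-> q0

After x (step 0): q0. After xy (step 2): q0.
They match, so y = cc drives A around a cycle from q0 back to itself; pumping y any number of times keeps A in q0 before reading z, and xyⁱz ∈ L(A) for every i ≥ 0.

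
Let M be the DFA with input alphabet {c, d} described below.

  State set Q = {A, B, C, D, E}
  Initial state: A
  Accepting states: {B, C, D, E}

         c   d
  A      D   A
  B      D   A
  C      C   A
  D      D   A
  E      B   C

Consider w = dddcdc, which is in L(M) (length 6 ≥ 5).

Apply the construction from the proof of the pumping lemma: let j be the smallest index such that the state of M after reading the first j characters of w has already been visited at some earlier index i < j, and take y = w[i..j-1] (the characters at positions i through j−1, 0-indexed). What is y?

d

Run of M on w = d d d c d c:
  step 0: A  (start)
  step 1: A  (read d: A→A)   ← first repeat (A seen earlier)
  step 2: A  (read d: A→A)
  step 3: A  (read d: A→A)
  step 4: D  (read c: A→D)
  step 5: A  (read d: D→A)
  step 6: D  (read c: A→D)

So i = 0, j = 1, giving x = w[0:0] = ε, y = w[0:1] = d, z = w[1:6] = ddcdc.
Check: |xy| = 1 ≤ 5 and |y| = 1 ≥ 1. Reading y takes M from A back to A, so every xyⁱz is accepted.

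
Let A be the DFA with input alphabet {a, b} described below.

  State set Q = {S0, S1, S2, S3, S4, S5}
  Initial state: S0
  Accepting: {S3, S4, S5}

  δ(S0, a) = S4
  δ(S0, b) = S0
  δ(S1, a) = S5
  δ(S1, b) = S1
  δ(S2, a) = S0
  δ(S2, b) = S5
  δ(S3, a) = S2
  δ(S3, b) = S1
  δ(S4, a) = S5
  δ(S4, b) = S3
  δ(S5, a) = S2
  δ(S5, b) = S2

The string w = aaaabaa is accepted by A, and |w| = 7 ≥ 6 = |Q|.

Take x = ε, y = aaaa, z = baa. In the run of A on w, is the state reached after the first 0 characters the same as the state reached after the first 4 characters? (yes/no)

State sequence: S0 -a-> S4 -a-> S5 -a-> S2 -a-> S0

After x (step 0): S0. After xy (step 4): S0.
They match, so y = aaaa drives A around a cycle from S0 back to itself; pumping y any number of times keeps A in S0 before reading z, and xyⁱz ∈ L(A) for every i ≥ 0.

yes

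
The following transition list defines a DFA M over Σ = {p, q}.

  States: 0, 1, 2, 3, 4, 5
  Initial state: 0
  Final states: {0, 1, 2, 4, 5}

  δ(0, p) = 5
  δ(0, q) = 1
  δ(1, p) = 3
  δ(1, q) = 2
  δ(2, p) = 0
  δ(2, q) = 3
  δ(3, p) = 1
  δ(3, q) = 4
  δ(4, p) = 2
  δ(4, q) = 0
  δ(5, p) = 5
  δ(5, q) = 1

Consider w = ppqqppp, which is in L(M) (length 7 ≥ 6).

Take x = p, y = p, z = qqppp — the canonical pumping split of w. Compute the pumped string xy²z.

pppqqppp

xy^2z = p·p·p·qqppp = pppqqppp.
Reading y = p takes M from 5 back to 5, so after x·y·y the machine is still in 5, and z then leads to the accepting state 5. Hence pppqqppp ∈ L(M).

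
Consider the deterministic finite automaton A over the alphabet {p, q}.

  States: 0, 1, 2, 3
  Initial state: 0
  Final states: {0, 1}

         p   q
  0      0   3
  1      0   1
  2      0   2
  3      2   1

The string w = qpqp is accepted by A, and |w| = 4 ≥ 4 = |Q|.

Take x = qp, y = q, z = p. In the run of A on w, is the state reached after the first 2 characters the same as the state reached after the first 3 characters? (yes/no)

yes

Run of A on the first 3 characters of w = q p q:
  step 0: 0  (start)
  step 1: 3  (read q: 0→3)
  step 2: 2  (read p: 3→2)
  step 3: 2  (read q: 2→2)

After x (step 2): 2. After xy (step 3): 2.
They match, so y = q drives A around a cycle from 2 back to itself; pumping y any number of times keeps A in 2 before reading z, and xyⁱz ∈ L(A) for every i ≥ 0.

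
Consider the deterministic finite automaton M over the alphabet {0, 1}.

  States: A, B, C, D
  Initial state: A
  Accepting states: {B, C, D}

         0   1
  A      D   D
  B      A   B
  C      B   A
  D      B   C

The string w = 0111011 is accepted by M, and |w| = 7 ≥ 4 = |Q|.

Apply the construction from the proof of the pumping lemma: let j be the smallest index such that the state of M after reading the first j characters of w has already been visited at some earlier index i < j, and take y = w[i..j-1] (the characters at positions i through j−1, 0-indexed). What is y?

011

Run of M on w = 0 1 1 1 0 1 1:
  step 0: A  (start)
  step 1: D  (read 0: A→D)
  step 2: C  (read 1: D→C)
  step 3: A  (read 1: C→A)   ← first repeat (A seen earlier)
  step 4: D  (read 1: A→D)
  step 5: B  (read 0: D→B)
  step 6: B  (read 1: B→B)
  step 7: B  (read 1: B→B)

So i = 0, j = 3, giving x = w[0:0] = ε, y = w[0:3] = 011, z = w[3:7] = 1011.
Check: |xy| = 3 ≤ 4 and |y| = 3 ≥ 1. Reading y takes M from A back to A, so every xyⁱz is accepted.
With |Q| = 4, pigeonhole forces a state repeat no later than step 4; the substring read between the first and second visits to that state can be pumped.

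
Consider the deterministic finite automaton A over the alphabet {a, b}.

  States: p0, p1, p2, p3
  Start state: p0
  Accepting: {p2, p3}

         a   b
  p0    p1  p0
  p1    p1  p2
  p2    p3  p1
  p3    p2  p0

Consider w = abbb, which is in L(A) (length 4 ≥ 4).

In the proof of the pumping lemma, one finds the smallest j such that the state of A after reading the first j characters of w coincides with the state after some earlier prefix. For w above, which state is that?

p1

State sequence: p0 -a-> p1 -b-> p2 -b-> p1 -b-> p2
First repeat at step 3: p1 was already visited.

The earliest repeat is at step j = 3: A is in p1, which it already visited at step i = 1.
Pumping length from the standard proof: p = 4 (the number of states). The repeated state found above gives |xy| = j ≤ 4 and |y| = j − i ≥ 1.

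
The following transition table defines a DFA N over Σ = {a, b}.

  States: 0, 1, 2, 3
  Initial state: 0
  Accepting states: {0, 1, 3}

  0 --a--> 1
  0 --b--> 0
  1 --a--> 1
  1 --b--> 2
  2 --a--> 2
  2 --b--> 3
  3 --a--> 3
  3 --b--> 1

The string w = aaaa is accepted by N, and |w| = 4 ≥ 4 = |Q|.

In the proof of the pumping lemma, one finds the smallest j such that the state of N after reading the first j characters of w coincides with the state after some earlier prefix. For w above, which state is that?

1

State sequence: 0 -a-> 1 -a-> 1 -a-> 1 -a-> 1
First repeat at step 2: 1 was already visited.

The earliest repeat is at step j = 2: N is in 1, which it already visited at step i = 1.
The DFA has 4 states, so the proof of the pumping lemma guarantees a repeated state among the first 4+1 visited; the segment between the two visits is the pumpable y.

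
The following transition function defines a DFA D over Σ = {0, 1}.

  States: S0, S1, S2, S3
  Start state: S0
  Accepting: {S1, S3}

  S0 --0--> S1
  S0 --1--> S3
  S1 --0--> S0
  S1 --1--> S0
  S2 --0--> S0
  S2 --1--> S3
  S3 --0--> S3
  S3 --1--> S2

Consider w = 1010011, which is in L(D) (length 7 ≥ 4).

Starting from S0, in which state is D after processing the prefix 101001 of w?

State sequence: S0 -1-> S3 -0-> S3 -1-> S2 -0-> S0 -0-> S1 -1-> S0

After reading 6 characters, D is in state S0.

S0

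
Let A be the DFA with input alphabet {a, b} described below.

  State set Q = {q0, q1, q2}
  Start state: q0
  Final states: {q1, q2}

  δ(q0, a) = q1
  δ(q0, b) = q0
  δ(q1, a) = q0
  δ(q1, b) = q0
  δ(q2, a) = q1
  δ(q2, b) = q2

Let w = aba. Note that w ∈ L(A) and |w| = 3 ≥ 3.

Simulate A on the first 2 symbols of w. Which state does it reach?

State sequence: q0 -a-> q1 -b-> q0

After reading 2 characters, A is in state q0.

q0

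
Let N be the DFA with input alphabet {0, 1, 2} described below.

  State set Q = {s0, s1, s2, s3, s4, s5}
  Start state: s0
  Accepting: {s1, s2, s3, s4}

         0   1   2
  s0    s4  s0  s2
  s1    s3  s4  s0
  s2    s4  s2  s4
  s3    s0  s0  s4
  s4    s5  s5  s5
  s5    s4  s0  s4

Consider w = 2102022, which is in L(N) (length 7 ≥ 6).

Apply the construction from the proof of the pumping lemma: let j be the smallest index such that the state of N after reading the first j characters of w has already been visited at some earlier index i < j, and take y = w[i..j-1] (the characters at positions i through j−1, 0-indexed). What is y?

State sequence: s0 -2-> s2 -1-> s2 -0-> s4 -2-> s5 -0-> s4 -2-> s5 -2-> s4
First repeat at step 2: s2 was already visited.

So i = 1, j = 2, giving x = w[0:1] = 2, y = w[1:2] = 1, z = w[2:7] = 02022.
Check: |xy| = 2 ≤ 6 and |y| = 1 ≥ 1. Reading y takes N from s2 back to s2, so every xyⁱz is accepted.

1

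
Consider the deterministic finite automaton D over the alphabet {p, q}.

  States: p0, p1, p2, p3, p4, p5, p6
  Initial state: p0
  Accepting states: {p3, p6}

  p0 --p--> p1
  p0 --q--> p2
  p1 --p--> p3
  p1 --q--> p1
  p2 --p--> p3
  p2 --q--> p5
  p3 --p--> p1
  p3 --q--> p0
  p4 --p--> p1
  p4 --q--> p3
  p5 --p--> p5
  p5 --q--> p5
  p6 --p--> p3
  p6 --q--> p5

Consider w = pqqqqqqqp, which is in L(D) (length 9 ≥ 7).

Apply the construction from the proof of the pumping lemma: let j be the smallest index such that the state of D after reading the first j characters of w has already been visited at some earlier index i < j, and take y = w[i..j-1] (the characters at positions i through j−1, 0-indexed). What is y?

q

State sequence: p0 -p-> p1 -q-> p1 -q-> p1 -q-> p1 -q-> p1 -q-> p1 -q-> p1 -q-> p1 -p-> p3
First repeat at step 2: p1 was already visited.

So i = 1, j = 2, giving x = w[0:1] = p, y = w[1:2] = q, z = w[2:9] = qqqqqqp.
Check: |xy| = 2 ≤ 7 and |y| = 1 ≥ 1. Reading y takes D from p1 back to p1, so every xyⁱz is accepted.
With |Q| = 7, pigeonhole forces a state repeat no later than step 7; the substring read between the first and second visits to that state can be pumped.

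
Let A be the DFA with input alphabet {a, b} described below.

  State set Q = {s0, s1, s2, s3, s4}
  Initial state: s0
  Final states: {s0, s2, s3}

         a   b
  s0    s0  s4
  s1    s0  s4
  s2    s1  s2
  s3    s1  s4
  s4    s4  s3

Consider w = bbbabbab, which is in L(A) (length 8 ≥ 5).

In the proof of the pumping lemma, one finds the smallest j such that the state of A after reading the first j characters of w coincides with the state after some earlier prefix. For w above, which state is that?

State sequence: s0 -b-> s4 -b-> s3 -b-> s4 -a-> s4 -b-> s3 -b-> s4 -a-> s4 -b-> s3
First repeat at step 3: s4 was already visited.

The earliest repeat is at step j = 3: A is in s4, which it already visited at step i = 1.
The DFA has 5 states, so the proof of the pumping lemma guarantees a repeated state among the first 5+1 visited; the segment between the two visits is the pumpable y.

s4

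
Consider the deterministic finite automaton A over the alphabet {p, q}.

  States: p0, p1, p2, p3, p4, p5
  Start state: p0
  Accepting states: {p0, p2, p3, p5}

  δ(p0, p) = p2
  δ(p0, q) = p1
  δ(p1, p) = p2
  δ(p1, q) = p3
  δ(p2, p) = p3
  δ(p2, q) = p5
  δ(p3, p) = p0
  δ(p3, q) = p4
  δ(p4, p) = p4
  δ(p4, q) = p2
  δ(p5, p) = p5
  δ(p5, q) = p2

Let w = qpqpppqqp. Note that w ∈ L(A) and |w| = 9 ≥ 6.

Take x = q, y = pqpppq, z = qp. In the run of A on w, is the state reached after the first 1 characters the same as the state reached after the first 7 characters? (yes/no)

State sequence: p0 -q-> p1 -p-> p2 -q-> p5 -p-> p5 -p-> p5 -p-> p5 -q-> p2

After x (step 1): p1. After xy (step 7): p2.
They differ (p1 ≠ p2), so y is not a cycle from the state after x; this split is not the one the pumping-lemma construction produces, and pumping y need not keep the string in L(A).

no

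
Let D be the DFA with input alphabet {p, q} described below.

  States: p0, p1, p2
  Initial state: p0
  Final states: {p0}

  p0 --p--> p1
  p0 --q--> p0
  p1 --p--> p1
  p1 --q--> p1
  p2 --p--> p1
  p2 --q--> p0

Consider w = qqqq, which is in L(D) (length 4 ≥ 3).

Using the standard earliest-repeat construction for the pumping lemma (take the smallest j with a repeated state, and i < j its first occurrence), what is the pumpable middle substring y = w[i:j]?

q

State sequence: p0 -q-> p0 -q-> p0 -q-> p0 -q-> p0
First repeat at step 1: p0 was already visited.

So i = 0, j = 1, giving x = w[0:0] = ε, y = w[0:1] = q, z = w[1:4] = qqq.
Check: |xy| = 1 ≤ 3 and |y| = 1 ≥ 1. Reading y takes D from p0 back to p0, so every xyⁱz is accepted.
The DFA has 3 states, so the proof of the pumping lemma guarantees a repeated state among the first 3+1 visited; the segment between the two visits is the pumpable y.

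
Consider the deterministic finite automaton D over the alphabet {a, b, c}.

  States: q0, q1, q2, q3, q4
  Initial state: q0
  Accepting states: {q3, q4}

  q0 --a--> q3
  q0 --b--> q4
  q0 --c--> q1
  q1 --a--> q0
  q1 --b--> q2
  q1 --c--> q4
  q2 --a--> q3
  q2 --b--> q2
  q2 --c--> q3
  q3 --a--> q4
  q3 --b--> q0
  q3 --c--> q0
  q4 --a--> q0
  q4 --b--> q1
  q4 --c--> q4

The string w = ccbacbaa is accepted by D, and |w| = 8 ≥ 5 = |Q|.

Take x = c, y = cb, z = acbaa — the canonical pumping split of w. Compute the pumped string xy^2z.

xy^2z = c·cb·cb·acbaa = ccbcbacbaa.
Reading y = cb takes D from q1 back to q1, so after x·y·y the machine is still in q1, and z then leads to the accepting state q4. Hence ccbcbacbaa ∈ L(D).

ccbcbacbaa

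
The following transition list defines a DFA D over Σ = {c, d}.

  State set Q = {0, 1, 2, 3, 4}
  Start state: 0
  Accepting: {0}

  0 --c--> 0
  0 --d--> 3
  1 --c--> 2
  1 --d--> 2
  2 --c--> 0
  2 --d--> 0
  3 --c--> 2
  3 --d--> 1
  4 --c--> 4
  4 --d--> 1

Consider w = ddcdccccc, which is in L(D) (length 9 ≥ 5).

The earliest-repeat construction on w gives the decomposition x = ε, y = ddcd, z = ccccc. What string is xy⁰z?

ccccc

xy⁰z = xz = ε·ccccc = ccccc.
Reading y = ddcd takes D from 0 back to 0, so after x the machine is still in 0, and z then leads to the accepting state 0. Hence ccccc ∈ L(D).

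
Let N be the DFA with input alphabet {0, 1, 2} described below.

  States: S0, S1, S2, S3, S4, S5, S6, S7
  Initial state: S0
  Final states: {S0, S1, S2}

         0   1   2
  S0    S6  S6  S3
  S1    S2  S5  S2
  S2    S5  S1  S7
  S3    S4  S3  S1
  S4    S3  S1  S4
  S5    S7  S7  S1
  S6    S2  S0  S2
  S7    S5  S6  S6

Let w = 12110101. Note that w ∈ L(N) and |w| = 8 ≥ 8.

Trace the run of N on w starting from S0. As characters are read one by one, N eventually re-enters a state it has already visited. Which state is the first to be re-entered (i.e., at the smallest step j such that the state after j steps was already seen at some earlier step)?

S6

State sequence: S0 -1-> S6 -2-> S2 -1-> S1 -1-> S5 -0-> S7 -1-> S6 -0-> S2 -1-> S1
First repeat at step 6: S6 was already visited.

The earliest repeat is at step j = 6: N is in S6, which it already visited at step i = 1.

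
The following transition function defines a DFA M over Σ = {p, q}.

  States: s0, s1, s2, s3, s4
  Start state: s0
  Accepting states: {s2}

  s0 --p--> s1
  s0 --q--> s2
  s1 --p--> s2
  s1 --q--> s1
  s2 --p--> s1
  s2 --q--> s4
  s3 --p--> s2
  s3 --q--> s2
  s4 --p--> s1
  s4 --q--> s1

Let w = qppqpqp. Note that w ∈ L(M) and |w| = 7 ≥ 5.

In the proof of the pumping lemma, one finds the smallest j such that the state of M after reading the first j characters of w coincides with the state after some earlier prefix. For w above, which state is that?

s2

Run of M on w = q p p q p q p:
  step 0: s0  (start)
  step 1: s2  (read q: s0→s2)
  step 2: s1  (read p: s2→s1)
  step 3: s2  (read p: s1→s2)   ← first repeat (s2 seen earlier)
  step 4: s4  (read q: s2→s4)
  step 5: s1  (read p: s4→s1)
  step 6: s1  (read q: s1→s1)
  step 7: s2  (read p: s1→s2)

The earliest repeat is at step j = 3: M is in s2, which it already visited at step i = 1.
With |Q| = 5, pigeonhole forces a state repeat no later than step 5; the substring read between the first and second visits to that state can be pumped.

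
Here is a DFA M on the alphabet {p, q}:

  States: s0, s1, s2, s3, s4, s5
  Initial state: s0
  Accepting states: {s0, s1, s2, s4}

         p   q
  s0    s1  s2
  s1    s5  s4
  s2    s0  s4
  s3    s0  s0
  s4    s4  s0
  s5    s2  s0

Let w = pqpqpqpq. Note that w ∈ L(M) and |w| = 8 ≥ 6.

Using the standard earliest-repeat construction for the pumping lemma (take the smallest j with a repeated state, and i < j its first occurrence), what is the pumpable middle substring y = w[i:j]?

p

Run of M on w = p q p q p q p q:
  step 0: s0  (start)
  step 1: s1  (read p: s0→s1)
  step 2: s4  (read q: s1→s4)
  step 3: s4  (read p: s4→s4)   ← first repeat (s4 seen earlier)
  step 4: s0  (read q: s4→s0)
  step 5: s1  (read p: s0→s1)
  step 6: s4  (read q: s1→s4)
  step 7: s4  (read p: s4→s4)
  step 8: s0  (read q: s4→s0)

So i = 2, j = 3, giving x = w[0:2] = pq, y = w[2:3] = p, z = w[3:8] = qpqpq.
Check: |xy| = 3 ≤ 6 and |y| = 1 ≥ 1. Reading y takes M from s4 back to s4, so every xyⁱz is accepted.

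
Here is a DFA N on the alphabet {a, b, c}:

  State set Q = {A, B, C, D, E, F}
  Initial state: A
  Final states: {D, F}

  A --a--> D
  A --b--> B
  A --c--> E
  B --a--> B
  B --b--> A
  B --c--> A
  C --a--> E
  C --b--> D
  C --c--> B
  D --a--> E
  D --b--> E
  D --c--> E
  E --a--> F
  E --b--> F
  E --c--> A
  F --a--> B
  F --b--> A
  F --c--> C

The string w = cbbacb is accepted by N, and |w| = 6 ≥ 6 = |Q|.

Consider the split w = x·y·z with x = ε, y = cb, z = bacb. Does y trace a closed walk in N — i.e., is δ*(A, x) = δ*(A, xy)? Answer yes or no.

no

State sequence: A -c-> E -b-> F

After x (step 0): A. After xy (step 2): F.
They differ (A ≠ F), so y is not a cycle from the state after x; this split is not the one the pumping-lemma construction produces, and pumping y need not keep the string in L(N).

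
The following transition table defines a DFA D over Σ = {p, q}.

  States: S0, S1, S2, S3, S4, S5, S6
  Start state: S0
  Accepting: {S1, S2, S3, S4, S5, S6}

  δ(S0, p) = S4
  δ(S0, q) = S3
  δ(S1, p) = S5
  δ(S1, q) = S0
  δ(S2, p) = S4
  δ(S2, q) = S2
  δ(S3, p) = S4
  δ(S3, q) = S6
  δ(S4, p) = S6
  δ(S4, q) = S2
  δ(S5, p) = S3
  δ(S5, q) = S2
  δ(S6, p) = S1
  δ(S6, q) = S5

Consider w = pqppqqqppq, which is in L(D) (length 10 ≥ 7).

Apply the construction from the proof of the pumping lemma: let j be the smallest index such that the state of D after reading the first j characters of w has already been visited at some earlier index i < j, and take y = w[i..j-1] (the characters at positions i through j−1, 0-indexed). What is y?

State sequence: S0 -p-> S4 -q-> S2 -p-> S4 -p-> S6 -q-> S5 -q-> S2 -q-> S2 -p-> S4 -p-> S6 -q-> S5
First repeat at step 3: S4 was already visited.

So i = 1, j = 3, giving x = w[0:1] = p, y = w[1:3] = qp, z = w[3:10] = pqqqppq.
Check: |xy| = 3 ≤ 7 and |y| = 2 ≥ 1. Reading y takes D from S4 back to S4, so every xyⁱz is accepted.

qp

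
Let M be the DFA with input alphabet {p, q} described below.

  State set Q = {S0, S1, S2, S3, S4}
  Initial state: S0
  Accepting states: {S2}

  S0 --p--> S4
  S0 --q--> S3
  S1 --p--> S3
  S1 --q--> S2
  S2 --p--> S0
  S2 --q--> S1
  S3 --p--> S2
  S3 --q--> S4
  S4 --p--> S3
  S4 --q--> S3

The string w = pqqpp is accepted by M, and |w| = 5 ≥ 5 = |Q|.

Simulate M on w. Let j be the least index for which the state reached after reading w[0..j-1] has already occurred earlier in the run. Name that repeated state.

S4

State sequence: S0 -p-> S4 -q-> S3 -q-> S4 -p-> S3 -p-> S2
First repeat at step 3: S4 was already visited.

The earliest repeat is at step j = 3: M is in S4, which it already visited at step i = 1.
With |Q| = 5, pigeonhole forces a state repeat no later than step 5; the substring read between the first and second visits to that state can be pumped.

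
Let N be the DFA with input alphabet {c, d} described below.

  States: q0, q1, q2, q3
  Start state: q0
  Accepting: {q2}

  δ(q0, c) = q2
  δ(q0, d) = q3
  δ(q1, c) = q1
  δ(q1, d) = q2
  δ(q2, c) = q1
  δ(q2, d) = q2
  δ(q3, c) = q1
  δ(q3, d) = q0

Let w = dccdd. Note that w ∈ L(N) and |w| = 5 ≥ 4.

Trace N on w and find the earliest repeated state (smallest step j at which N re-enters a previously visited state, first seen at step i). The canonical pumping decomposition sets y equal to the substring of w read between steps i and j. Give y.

State sequence: q0 -d-> q3 -c-> q1 -c-> q1 -d-> q2 -d-> q2
First repeat at step 3: q1 was already visited.

So i = 2, j = 3, giving x = w[0:2] = dc, y = w[2:3] = c, z = w[3:5] = dd.
Check: |xy| = 3 ≤ 4 and |y| = 1 ≥ 1. Reading y takes N from q1 back to q1, so every xyⁱz is accepted.
Pumping length from the standard proof: p = 4 (the number of states). The repeated state found above gives |xy| = j ≤ 4 and |y| = j − i ≥ 1.

c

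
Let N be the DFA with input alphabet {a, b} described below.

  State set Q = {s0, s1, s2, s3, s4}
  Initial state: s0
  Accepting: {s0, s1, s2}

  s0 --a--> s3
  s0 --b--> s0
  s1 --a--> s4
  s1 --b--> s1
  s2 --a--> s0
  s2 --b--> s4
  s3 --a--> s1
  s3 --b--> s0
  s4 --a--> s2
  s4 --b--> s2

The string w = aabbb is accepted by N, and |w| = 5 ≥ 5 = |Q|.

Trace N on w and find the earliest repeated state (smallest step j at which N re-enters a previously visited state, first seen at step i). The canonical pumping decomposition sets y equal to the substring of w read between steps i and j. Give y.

b

State sequence: s0 -a-> s3 -a-> s1 -b-> s1 -b-> s1 -b-> s1
First repeat at step 3: s1 was already visited.

So i = 2, j = 3, giving x = w[0:2] = aa, y = w[2:3] = b, z = w[3:5] = bb.
Check: |xy| = 3 ≤ 5 and |y| = 1 ≥ 1. Reading y takes N from s1 back to s1, so every xyⁱz is accepted.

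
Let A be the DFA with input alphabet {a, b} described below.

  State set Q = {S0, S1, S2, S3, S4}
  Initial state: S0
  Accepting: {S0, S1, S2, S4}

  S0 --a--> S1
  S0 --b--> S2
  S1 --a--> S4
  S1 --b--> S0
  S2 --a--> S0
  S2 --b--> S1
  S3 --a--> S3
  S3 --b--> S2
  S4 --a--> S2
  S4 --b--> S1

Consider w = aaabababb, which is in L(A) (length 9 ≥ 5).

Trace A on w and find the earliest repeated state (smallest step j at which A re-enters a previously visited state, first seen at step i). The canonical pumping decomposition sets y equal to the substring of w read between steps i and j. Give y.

Run of A on w = a a a b a b a b b:
  step 0: S0  (start)
  step 1: S1  (read a: S0→S1)
  step 2: S4  (read a: S1→S4)
  step 3: S2  (read a: S4→S2)
  step 4: S1  (read b: S2→S1)   ← first repeat (S1 seen earlier)
  step 5: S4  (read a: S1→S4)
  step 6: S1  (read b: S4→S1)
  step 7: S4  (read a: S1→S4)
  step 8: S1  (read b: S4→S1)
  step 9: S0  (read b: S1→S0)

So i = 1, j = 4, giving x = w[0:1] = a, y = w[1:4] = aab, z = w[4:9] = ababb.
Check: |xy| = 4 ≤ 5 and |y| = 3 ≥ 1. Reading y takes A from S1 back to S1, so every xyⁱz is accepted.
Since A has 5 states, any run of length ≥ 5 visits 5+1 states, so by pigeonhole some state repeats within the first 5 steps — that repeat gives the pumpable loop.

aab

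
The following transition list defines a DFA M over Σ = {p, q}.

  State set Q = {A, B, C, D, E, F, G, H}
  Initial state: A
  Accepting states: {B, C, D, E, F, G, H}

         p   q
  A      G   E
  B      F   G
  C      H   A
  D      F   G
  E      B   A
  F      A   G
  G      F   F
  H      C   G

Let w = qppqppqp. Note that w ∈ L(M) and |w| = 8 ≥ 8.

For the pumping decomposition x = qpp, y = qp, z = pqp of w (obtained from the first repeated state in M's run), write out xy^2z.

qppqpqppqp

xy^2z = qpp·qp·qp·pqp = qppqpqppqp.
Reading y = qp takes M from F back to F, so after x·y·y the machine is still in F, and z then leads to the accepting state B. Hence qppqpqppqp ∈ L(M).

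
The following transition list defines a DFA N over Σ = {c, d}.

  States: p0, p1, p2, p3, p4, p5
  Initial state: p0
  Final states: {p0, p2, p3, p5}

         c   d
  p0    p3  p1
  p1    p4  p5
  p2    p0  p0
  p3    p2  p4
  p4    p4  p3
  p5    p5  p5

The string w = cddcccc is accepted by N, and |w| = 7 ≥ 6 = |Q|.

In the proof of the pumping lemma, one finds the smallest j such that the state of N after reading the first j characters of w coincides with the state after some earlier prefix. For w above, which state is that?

p3

Run of N on w = c d d c c c c:
  step 0: p0  (start)
  step 1: p3  (read c: p0→p3)
  step 2: p4  (read d: p3→p4)
  step 3: p3  (read d: p4→p3)   ← first repeat (p3 seen earlier)
  step 4: p2  (read c: p3→p2)
  step 5: p0  (read c: p2→p0)
  step 6: p3  (read c: p0→p3)
  step 7: p2  (read c: p3→p2)

The earliest repeat is at step j = 3: N is in p3, which it already visited at step i = 1.
Pumping length from the standard proof: p = 6 (the number of states). The repeated state found above gives |xy| = j ≤ 6 and |y| = j − i ≥ 1.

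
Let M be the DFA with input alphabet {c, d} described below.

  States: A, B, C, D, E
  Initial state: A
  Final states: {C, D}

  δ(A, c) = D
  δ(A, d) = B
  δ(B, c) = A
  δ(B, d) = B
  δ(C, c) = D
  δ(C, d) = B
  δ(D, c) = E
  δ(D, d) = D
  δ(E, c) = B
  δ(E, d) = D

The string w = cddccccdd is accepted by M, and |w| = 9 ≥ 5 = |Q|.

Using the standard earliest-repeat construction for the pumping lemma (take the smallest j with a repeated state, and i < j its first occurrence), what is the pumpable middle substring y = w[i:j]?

d

Run of M on w = c d d c c c c d d:
  step 0: A  (start)
  step 1: D  (read c: A→D)
  step 2: D  (read d: D→D)   ← first repeat (D seen earlier)
  step 3: D  (read d: D→D)
  step 4: E  (read c: D→E)
  step 5: B  (read c: E→B)
  step 6: A  (read c: B→A)
  step 7: D  (read c: A→D)
  step 8: D  (read d: D→D)
  step 9: D  (read d: D→D)

So i = 1, j = 2, giving x = w[0:1] = c, y = w[1:2] = d, z = w[2:9] = dccccdd.
Check: |xy| = 2 ≤ 5 and |y| = 1 ≥ 1. Reading y takes M from D back to D, so every xyⁱz is accepted.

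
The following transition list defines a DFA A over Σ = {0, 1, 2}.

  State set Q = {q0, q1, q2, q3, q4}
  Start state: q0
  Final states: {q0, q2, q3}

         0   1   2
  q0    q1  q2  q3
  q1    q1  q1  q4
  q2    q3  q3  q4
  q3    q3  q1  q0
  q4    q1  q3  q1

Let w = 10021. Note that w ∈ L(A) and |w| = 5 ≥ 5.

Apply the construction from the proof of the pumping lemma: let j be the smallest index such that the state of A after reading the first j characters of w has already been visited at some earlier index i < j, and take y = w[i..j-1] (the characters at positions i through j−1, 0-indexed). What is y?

0

State sequence: q0 -1-> q2 -0-> q3 -0-> q3 -2-> q0 -1-> q2
First repeat at step 3: q3 was already visited.

So i = 2, j = 3, giving x = w[0:2] = 10, y = w[2:3] = 0, z = w[3:5] = 21.
Check: |xy| = 3 ≤ 5 and |y| = 1 ≥ 1. Reading y takes A from q3 back to q3, so every xyⁱz is accepted.
With |Q| = 5, pigeonhole forces a state repeat no later than step 5; the substring read between the first and second visits to that state can be pumped.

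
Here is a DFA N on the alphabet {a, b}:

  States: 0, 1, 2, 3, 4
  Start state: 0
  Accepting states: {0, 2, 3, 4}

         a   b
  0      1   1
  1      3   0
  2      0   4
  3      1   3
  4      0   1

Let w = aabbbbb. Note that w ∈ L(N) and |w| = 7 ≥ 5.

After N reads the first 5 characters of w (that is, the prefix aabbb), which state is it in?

Run of N on the first 5 characters of w = a a b b b:
  step 0: 0  (start)
  step 1: 1  (read a: 0→1)
  step 2: 3  (read a: 1→3)
  step 3: 3  (read b: 3→3)
  step 4: 3  (read b: 3→3)
  step 5: 3  (read b: 3→3)

After reading 5 characters, N is in state 3.
(This kind of state-tracing is the core of the pumping-lemma construction: with 5 states, pigeonhole forces a repeat within the first 5 steps.)

3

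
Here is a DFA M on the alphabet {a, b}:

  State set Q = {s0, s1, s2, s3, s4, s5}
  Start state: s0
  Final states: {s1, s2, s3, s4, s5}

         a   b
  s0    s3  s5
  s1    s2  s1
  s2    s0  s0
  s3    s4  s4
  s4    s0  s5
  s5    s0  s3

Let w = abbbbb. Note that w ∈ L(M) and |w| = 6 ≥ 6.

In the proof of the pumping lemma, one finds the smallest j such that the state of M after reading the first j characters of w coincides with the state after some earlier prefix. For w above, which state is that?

Run of M on w = a b b b b b:
  step 0: s0  (start)
  step 1: s3  (read a: s0→s3)
  step 2: s4  (read b: s3→s4)
  step 3: s5  (read b: s4→s5)
  step 4: s3  (read b: s5→s3)   ← first repeat (s3 seen earlier)
  step 5: s4  (read b: s3→s4)
  step 6: s5  (read b: s4→s5)

The earliest repeat is at step j = 4: M is in s3, which it already visited at step i = 1.
Pumping length from the standard proof: p = 6 (the number of states). The repeated state found above gives |xy| = j ≤ 6 and |y| = j − i ≥ 1.

s3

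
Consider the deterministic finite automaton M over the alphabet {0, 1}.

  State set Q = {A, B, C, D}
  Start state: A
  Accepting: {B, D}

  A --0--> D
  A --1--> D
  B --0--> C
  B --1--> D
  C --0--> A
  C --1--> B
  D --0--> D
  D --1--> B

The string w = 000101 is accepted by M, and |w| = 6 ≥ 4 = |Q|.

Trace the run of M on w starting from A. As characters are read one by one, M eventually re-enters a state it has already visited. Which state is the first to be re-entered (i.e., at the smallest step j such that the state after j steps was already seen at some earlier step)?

State sequence: A -0-> D -0-> D -0-> D -1-> B -0-> C -1-> B
First repeat at step 2: D was already visited.

The earliest repeat is at step j = 2: M is in D, which it already visited at step i = 1.
With |Q| = 4, pigeonhole forces a state repeat no later than step 4; the substring read between the first and second visits to that state can be pumped.

D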